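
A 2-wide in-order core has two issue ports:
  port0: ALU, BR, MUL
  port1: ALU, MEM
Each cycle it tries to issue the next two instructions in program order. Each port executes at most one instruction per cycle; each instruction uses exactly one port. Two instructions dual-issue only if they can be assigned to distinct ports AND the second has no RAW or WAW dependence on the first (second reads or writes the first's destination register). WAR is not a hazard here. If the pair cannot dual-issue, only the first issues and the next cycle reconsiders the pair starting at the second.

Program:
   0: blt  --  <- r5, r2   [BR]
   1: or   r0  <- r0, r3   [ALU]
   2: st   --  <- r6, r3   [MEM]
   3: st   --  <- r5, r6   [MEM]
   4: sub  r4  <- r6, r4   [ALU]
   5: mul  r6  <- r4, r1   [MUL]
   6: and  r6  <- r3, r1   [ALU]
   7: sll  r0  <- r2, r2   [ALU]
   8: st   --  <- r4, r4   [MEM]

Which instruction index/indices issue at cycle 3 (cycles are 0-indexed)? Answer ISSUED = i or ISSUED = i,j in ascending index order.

  cy0 -> i0+i1 (blt.BR+or.ALU) dual
  cy1 -> i2 (st.MEM) no-port MEM/MEM
  cy2 -> i3+i4 (st.MEM+sub.ALU) dual
  cy3 -> i5 (mul.MUL) WAW r6
  cy4 -> i6+i7 (and.ALU+sll.ALU) dual
  cy5 -> i8 (st.MEM) tail

ISSUED = 5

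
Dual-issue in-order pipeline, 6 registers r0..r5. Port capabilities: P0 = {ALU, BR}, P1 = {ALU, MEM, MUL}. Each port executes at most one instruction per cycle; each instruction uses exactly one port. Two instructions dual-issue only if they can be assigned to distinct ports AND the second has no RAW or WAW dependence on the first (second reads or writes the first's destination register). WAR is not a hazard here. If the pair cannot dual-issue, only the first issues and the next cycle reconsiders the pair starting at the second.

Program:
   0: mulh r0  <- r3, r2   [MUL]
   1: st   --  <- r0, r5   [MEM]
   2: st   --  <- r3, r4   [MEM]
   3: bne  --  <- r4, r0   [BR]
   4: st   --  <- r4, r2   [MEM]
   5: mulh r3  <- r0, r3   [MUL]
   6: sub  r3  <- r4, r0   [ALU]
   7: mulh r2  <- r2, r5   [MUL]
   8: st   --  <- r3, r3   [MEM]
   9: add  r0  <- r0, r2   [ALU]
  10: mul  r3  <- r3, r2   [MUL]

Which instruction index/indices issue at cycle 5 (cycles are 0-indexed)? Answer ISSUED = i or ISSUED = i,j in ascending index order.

c0: i0 mulh  no-port MUL/MEM
c1: i1 st  no-port MEM/MEM
c2: i2/i3 st bne  dual
c3: i4 st  no-port MEM/MUL
c4: i5 mulh  WAW r3
c5: i6/i7 sub mulh  dual
c6: i8/i9 st add  dual
c7: i10 mul  tail

ISSUED = 6,7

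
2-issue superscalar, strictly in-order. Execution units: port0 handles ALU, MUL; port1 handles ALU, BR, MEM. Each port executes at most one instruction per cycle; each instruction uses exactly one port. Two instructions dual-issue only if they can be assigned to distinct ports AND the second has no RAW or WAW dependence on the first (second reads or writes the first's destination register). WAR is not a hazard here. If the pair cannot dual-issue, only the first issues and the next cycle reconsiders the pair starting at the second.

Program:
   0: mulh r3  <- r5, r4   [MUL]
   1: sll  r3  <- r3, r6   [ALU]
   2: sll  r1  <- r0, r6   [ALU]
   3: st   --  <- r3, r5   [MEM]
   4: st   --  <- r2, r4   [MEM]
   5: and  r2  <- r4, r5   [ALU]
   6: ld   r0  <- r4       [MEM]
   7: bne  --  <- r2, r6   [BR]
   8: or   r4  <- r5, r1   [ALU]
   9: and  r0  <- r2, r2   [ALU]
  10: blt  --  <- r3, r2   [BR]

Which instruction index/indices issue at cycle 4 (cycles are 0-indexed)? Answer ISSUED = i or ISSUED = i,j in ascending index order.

#0 head=0: mulh i0 RAW+WAW r3
#1 head=1: sll;sll i1&i2 dual
#2 head=3: st i3 no-port MEM/MEM
#3 head=4: st;and i4&i5 dual
#4 head=6: ld i6 no-port MEM/BR
#5 head=7: bne;or i7&i8 dual
#6 head=9: and;blt i9&i10 dual

ISSUED = 6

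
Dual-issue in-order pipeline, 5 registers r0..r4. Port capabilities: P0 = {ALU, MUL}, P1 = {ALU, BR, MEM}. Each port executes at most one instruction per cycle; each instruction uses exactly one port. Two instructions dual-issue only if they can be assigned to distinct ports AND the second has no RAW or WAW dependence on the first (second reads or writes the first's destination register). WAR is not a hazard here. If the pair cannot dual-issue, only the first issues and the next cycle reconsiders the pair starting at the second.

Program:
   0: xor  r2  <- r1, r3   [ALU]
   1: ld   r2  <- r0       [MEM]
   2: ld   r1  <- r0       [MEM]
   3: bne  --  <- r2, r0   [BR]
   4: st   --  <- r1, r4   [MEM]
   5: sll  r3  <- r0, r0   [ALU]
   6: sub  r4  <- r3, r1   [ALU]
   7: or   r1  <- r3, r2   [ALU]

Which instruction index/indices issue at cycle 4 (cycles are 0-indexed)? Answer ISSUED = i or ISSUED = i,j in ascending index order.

ISSUED = 4,5

t=0 i0:xor ; WAW r2
t=1 i1:ld ; no-port MEM/MEM
t=2 i2:ld ; no-port MEM/BR
t=3 i3:bne ; no-port BR/MEM
t=4 i4,i5:st/sll ; 2-wide
t=5 i6,i7:sub/or ; 2-wide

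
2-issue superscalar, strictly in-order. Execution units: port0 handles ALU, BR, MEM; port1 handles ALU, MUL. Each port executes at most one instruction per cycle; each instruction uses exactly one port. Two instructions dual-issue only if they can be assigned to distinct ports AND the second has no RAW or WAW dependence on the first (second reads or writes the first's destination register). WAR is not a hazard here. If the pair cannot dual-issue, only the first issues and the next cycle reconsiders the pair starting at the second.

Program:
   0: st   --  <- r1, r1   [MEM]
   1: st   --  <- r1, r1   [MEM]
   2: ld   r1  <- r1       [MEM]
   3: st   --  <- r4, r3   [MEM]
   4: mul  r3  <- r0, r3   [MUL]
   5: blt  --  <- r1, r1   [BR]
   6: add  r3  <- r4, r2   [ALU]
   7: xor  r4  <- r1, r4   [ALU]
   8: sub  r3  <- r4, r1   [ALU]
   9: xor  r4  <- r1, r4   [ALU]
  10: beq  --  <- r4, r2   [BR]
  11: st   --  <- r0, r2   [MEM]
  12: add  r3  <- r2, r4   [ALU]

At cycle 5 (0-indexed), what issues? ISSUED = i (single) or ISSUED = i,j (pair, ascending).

ISSUED = 7

[0] i0  st  -- no-port MEM/MEM
[1] i1  st  -- no-port MEM/MEM
[2] i2  ld  -- no-port MEM/MEM
[3] i3&i4  st mul  -- pair
[4] i5&i6  blt add  -- pair
[5] i7  xor  -- RAW r4
[6] i8&i9  sub xor  -- pair
[7] i10  beq  -- no-port BR/MEM
[8] i11&i12  st add  -- pair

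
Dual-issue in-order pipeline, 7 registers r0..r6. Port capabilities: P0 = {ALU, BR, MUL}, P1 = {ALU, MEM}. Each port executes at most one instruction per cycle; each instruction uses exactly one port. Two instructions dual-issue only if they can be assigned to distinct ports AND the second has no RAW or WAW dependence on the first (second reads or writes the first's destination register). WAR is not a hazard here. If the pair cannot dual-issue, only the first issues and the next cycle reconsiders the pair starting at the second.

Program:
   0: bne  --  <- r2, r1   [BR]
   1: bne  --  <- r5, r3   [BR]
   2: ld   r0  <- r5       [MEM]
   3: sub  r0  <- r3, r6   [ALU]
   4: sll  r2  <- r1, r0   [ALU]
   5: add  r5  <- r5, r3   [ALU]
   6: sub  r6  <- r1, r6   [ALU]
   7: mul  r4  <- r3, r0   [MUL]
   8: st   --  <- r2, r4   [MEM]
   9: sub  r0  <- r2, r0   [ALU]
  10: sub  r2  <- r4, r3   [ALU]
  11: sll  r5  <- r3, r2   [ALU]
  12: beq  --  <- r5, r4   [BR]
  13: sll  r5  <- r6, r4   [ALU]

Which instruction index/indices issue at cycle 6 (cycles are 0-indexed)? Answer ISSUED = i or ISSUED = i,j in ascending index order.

ISSUED = 10

c0: i0 bne.BR  no-port BR/BR
c1: i1+i2 bne.BR+ld.MEM  2-wide
c2: i3 sub.ALU  RAW r0
c3: i4+i5 sll.ALU+add.ALU  2-wide
c4: i6+i7 sub.ALU+mul.MUL  2-wide
c5: i8+i9 st.MEM+sub.ALU  2-wide
c6: i10 sub.ALU  RAW r2
c7: i11 sll.ALU  RAW r5
c8: i12+i13 beq.BR+sll.ALU  2-wide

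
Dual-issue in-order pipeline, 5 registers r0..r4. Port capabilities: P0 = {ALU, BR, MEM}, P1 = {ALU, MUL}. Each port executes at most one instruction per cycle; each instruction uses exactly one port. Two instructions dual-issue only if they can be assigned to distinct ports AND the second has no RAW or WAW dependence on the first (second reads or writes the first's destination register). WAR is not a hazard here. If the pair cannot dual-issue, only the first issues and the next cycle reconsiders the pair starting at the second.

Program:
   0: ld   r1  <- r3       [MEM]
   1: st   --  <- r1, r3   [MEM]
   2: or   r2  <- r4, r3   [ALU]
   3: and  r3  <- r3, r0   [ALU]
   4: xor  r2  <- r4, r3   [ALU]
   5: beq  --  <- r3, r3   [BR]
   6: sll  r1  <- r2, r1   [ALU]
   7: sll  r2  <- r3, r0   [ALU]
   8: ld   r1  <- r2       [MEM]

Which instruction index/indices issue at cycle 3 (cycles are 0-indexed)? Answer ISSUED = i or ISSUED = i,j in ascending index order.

ISSUED = 4,5

0. ld.MEM @i0  | no-port MEM/MEM
1. st.MEM/or.ALU @i1,i2  | 2-wide
2. and.ALU @i3  | RAW r3
3. xor.ALU/beq.BR @i4,i5  | 2-wide
4. sll.ALU/sll.ALU @i6,i7  | 2-wide
5. ld.MEM @i8  | tail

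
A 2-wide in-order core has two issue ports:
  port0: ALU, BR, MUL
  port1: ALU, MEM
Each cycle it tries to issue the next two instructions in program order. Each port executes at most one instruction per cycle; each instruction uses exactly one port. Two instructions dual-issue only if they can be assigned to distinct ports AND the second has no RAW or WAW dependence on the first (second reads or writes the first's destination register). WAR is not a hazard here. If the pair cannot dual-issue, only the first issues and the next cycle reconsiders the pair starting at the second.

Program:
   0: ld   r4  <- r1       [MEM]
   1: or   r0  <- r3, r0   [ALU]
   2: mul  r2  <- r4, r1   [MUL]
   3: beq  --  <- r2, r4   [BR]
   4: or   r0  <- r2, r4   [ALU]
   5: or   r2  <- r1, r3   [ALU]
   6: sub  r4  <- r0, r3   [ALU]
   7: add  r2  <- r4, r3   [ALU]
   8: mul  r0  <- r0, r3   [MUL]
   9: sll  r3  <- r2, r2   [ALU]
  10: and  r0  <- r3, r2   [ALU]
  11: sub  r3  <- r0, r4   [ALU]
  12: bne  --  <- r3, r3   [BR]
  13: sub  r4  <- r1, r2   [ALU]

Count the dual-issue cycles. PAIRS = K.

PAIRS = 5

#0 head=0: ld.MEM or.ALU i0&i1 pair
#1 head=2: mul.MUL i2 no-port MUL/BR
#2 head=3: beq.BR or.ALU i3&i4 pair
#3 head=5: or.ALU sub.ALU i5&i6 pair
#4 head=7: add.ALU mul.MUL i7&i8 pair
#5 head=9: sll.ALU i9 RAW r3
#6 head=10: and.ALU i10 RAW r0
#7 head=11: sub.ALU i11 RAW r3
#8 head=12: bne.BR sub.ALU i12&i13 pair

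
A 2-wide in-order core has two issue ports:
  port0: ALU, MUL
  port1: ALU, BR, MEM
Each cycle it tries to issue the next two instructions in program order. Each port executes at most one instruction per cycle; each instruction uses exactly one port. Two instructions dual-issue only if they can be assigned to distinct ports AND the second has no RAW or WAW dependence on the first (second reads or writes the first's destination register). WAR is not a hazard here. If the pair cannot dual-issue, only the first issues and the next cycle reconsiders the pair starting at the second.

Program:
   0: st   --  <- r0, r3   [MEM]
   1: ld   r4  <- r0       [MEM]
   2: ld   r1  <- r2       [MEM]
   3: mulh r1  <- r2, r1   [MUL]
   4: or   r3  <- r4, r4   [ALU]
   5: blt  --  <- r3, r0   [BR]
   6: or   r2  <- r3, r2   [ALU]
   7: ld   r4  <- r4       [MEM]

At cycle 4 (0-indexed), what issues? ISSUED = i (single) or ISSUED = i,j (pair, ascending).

ISSUED = 5,6

0. st.MEM @i0  | no-port MEM/MEM
1. ld.MEM @i1  | no-port MEM/MEM
2. ld.MEM @i2  | RAW+WAW r1
3. mulh.MUL+or.ALU @i3/i4  | dual
4. blt.BR+or.ALU @i5/i6  | dual
5. ld.MEM @i7  | tail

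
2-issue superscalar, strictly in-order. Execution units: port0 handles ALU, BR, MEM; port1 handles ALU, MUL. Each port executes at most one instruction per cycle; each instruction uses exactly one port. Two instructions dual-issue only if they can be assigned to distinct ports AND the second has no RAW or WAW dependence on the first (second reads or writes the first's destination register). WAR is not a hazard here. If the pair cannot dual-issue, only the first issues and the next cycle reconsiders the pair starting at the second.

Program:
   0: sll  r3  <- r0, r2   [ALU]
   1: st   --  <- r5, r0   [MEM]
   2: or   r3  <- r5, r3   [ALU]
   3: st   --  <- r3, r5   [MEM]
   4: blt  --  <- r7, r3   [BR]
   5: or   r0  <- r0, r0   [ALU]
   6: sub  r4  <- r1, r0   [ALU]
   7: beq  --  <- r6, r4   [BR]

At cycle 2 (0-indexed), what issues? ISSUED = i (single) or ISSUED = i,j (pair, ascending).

0. sll.ALU+st.MEM @i0+i1  | dual
1. or.ALU @i2  | RAW r3
2. st.MEM @i3  | no-port MEM/BR
3. blt.BR+or.ALU @i4+i5  | dual
4. sub.ALU @i6  | RAW r4
5. beq.BR @i7  | tail

ISSUED = 3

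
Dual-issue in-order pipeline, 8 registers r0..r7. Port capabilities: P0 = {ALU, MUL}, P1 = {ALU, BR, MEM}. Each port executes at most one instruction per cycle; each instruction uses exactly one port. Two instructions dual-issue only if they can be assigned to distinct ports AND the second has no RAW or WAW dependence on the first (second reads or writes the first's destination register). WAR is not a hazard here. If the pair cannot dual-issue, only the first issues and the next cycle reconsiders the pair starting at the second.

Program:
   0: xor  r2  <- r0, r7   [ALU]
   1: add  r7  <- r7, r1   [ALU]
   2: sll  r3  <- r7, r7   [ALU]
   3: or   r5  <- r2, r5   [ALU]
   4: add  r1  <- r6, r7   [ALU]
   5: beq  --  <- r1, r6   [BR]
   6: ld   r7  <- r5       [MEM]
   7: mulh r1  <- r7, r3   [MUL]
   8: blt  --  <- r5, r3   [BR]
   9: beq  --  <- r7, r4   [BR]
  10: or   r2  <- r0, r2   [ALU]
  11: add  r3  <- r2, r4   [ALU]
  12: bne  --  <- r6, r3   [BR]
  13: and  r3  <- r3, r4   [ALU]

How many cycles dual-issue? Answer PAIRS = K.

PAIRS = 5

c0: i0,i1 xor.ALU/add.ALU  pair
c1: i2,i3 sll.ALU/or.ALU  pair
c2: i4 add.ALU  RAW r1
c3: i5 beq.BR  no-port BR/MEM
c4: i6 ld.MEM  RAW r7
c5: i7,i8 mulh.MUL/blt.BR  pair
c6: i9,i10 beq.BR/or.ALU  pair
c7: i11 add.ALU  RAW r3
c8: i12,i13 bne.BR/and.ALU  pair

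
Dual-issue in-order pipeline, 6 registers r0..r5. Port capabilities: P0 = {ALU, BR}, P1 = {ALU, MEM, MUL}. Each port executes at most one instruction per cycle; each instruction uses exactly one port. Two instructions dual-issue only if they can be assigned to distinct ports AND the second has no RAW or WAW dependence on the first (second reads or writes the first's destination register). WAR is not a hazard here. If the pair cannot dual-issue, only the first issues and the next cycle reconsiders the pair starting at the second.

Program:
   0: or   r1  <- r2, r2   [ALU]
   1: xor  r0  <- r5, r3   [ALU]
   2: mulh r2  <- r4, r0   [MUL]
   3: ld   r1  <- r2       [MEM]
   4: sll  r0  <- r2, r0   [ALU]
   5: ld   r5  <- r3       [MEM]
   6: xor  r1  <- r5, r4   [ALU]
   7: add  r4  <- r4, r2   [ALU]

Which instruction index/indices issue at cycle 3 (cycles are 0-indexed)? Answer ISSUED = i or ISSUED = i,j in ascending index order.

  cy0 -> i0+i1 (or+xor) dual
  cy1 -> i2 (mulh) no-port MUL/MEM
  cy2 -> i3+i4 (ld+sll) dual
  cy3 -> i5 (ld) RAW r5
  cy4 -> i6+i7 (xor+add) dual

ISSUED = 5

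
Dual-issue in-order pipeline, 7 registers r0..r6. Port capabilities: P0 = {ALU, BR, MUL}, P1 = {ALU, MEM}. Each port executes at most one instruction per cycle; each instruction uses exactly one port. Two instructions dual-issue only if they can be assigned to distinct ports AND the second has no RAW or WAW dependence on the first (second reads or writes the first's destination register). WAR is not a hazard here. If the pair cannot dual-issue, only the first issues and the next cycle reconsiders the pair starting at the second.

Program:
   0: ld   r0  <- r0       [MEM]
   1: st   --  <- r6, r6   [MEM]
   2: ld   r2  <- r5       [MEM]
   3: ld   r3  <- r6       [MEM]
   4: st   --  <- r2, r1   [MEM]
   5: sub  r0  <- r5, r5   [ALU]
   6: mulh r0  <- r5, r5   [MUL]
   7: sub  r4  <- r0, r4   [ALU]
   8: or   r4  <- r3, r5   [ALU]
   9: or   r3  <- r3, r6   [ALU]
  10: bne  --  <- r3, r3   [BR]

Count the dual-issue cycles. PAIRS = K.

PAIRS = 2

0. ld.MEM @i0  | no-port MEM/MEM
1. st.MEM @i1  | no-port MEM/MEM
2. ld.MEM @i2  | no-port MEM/MEM
3. ld.MEM @i3  | no-port MEM/MEM
4. st.MEM/sub.ALU @i4/i5  | 2-wide
5. mulh.MUL @i6  | RAW r0
6. sub.ALU @i7  | WAW r4
7. or.ALU/or.ALU @i8/i9  | 2-wide
8. bne.BR @i10  | tail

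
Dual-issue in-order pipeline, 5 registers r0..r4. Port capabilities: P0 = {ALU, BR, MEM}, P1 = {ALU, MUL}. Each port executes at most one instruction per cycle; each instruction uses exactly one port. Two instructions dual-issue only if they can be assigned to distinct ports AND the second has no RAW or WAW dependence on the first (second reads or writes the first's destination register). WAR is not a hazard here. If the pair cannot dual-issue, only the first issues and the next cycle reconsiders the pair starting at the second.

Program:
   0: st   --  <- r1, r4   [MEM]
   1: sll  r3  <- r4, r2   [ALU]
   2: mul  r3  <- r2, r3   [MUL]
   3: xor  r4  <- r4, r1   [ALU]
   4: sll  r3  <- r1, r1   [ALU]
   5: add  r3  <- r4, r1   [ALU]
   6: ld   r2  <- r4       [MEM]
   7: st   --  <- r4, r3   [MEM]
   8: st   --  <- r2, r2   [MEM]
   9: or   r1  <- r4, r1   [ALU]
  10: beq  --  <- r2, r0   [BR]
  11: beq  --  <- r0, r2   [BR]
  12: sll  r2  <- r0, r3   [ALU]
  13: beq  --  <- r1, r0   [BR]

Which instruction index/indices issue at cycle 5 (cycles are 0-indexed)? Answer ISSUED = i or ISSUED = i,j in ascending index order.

ISSUED = 8,9

  cy0 -> i0+i1 (st.MEM;sll.ALU) pair
  cy1 -> i2+i3 (mul.MUL;xor.ALU) pair
  cy2 -> i4 (sll.ALU) WAW r3
  cy3 -> i5+i6 (add.ALU;ld.MEM) pair
  cy4 -> i7 (st.MEM) no-port MEM/MEM
  cy5 -> i8+i9 (st.MEM;or.ALU) pair
  cy6 -> i10 (beq.BR) no-port BR/BR
  cy7 -> i11+i12 (beq.BR;sll.ALU) pair
  cy8 -> i13 (beq.BR) tail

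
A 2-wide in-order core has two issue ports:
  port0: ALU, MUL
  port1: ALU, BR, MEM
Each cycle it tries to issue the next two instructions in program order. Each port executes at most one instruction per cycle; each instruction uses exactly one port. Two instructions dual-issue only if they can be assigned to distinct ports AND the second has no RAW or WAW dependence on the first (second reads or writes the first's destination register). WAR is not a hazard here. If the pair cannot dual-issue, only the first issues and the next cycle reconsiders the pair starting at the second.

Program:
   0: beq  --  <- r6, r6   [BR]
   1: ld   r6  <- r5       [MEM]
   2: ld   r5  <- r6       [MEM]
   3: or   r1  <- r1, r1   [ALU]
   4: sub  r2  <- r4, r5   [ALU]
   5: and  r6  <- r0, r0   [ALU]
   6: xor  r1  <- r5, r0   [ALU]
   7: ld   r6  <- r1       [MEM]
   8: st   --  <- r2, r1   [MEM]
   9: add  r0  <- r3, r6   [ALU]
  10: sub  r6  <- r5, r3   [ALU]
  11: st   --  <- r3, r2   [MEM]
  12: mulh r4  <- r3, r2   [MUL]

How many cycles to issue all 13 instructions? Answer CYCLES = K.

c0: i0 beq.BR  no-port BR/MEM
c1: i1 ld.MEM  no-port MEM/MEM
c2: i2&i3 ld.MEM/or.ALU  dual
c3: i4&i5 sub.ALU/and.ALU  dual
c4: i6 xor.ALU  RAW r1
c5: i7 ld.MEM  no-port MEM/MEM
c6: i8&i9 st.MEM/add.ALU  dual
c7: i10&i11 sub.ALU/st.MEM  dual
c8: i12 mulh.MUL  tail

CYCLES = 9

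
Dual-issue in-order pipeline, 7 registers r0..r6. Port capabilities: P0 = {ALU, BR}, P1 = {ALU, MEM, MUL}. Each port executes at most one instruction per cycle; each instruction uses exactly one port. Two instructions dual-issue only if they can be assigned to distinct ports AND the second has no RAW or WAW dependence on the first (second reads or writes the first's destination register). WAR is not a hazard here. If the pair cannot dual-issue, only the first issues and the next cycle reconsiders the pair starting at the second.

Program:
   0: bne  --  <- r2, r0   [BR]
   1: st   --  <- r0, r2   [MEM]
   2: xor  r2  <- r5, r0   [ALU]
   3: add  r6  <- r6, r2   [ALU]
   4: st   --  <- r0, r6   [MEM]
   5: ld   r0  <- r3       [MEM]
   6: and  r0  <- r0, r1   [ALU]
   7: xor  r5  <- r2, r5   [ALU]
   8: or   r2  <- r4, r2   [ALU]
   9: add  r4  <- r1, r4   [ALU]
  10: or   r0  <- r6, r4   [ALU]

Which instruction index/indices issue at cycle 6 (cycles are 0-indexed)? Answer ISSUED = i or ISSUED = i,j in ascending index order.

ISSUED = 8,9

[0] i0&i1  bne;st  -- pair
[1] i2  xor  -- RAW r2
[2] i3  add  -- RAW r6
[3] i4  st  -- no-port MEM/MEM
[4] i5  ld  -- RAW+WAW r0
[5] i6&i7  and;xor  -- pair
[6] i8&i9  or;add  -- pair
[7] i10  or  -- tail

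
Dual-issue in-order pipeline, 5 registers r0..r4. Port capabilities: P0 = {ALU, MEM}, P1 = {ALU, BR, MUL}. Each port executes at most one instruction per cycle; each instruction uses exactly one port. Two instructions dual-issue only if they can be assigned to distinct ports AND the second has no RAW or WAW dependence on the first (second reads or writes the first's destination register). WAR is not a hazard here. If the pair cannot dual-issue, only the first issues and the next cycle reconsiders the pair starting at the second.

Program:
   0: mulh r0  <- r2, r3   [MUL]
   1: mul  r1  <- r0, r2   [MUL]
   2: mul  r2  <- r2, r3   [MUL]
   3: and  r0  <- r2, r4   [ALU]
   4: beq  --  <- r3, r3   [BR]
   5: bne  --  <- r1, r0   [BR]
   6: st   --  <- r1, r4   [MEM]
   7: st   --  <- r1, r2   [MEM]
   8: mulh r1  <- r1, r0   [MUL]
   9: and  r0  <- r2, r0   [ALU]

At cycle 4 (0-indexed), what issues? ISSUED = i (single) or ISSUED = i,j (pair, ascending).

0. mulh @i0  | no-port MUL/MUL
1. mul @i1  | no-port MUL/MUL
2. mul @i2  | RAW r2
3. and;beq @i3+i4  | dual
4. bne;st @i5+i6  | dual
5. st;mulh @i7+i8  | dual
6. and @i9  | tail

ISSUED = 5,6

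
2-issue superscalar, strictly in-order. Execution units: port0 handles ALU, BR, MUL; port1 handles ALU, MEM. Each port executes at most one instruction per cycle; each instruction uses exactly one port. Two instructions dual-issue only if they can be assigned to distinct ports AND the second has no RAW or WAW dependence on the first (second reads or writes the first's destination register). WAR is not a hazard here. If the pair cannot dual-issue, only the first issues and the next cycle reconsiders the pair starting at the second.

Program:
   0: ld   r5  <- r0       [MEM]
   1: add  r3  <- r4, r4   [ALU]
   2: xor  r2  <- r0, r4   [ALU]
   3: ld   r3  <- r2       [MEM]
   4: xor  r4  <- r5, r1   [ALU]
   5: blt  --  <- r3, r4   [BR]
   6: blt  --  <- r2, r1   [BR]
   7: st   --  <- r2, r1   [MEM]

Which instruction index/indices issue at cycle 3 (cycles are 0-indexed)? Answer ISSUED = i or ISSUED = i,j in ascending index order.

c0: i0&i1 ld.MEM add.ALU  pair
c1: i2 xor.ALU  RAW r2
c2: i3&i4 ld.MEM xor.ALU  pair
c3: i5 blt.BR  no-port BR/BR
c4: i6&i7 blt.BR st.MEM  pair

ISSUED = 5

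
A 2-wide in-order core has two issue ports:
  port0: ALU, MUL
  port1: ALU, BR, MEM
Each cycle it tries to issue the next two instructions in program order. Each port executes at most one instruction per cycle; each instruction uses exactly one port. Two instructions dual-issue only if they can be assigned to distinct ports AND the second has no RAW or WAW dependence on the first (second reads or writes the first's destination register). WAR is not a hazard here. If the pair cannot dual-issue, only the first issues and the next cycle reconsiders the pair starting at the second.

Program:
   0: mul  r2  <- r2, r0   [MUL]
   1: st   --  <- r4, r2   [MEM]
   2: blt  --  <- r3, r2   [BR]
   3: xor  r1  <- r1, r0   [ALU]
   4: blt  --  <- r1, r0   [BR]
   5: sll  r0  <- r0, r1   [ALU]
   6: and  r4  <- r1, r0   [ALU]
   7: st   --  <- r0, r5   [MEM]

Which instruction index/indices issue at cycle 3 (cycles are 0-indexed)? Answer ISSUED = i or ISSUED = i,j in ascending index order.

ISSUED = 4,5

[0] i0  mul  -- RAW r2
[1] i1  st  -- no-port MEM/BR
[2] i2/i3  blt/xor  -- 2-wide
[3] i4/i5  blt/sll  -- 2-wide
[4] i6/i7  and/st  -- 2-wide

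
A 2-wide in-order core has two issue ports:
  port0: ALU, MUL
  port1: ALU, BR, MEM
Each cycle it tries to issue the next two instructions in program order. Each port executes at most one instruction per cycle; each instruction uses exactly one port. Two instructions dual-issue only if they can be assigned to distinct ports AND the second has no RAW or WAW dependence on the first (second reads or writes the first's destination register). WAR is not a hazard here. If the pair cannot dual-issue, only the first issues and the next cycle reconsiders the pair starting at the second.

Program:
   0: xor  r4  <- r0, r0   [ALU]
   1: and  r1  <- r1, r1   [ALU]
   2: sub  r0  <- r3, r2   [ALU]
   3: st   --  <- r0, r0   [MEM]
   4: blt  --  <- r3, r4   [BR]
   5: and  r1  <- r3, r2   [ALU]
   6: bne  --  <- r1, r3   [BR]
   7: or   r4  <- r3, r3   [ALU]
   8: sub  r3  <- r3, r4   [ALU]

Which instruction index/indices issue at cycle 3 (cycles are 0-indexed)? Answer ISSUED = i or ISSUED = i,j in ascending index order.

[0] i0&i1  xor;and  -- dual
[1] i2  sub  -- RAW r0
[2] i3  st  -- no-port MEM/BR
[3] i4&i5  blt;and  -- dual
[4] i6&i7  bne;or  -- dual
[5] i8  sub  -- tail

ISSUED = 4,5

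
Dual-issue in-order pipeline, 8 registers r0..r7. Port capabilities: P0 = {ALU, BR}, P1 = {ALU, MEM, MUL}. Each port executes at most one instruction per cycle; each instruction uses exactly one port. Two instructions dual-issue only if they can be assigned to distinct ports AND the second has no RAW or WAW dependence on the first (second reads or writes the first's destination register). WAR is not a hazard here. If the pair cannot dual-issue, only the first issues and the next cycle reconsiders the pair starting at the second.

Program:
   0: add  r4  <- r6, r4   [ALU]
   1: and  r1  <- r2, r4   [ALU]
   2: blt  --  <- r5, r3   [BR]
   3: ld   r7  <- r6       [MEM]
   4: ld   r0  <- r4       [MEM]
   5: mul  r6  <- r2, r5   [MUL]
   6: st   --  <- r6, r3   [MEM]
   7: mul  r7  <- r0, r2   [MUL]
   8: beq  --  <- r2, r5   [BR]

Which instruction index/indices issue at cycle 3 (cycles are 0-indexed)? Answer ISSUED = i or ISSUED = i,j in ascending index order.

ISSUED = 4

c0: i0 add.ALU  RAW r4
c1: i1/i2 and.ALU+blt.BR  dual
c2: i3 ld.MEM  no-port MEM/MEM
c3: i4 ld.MEM  no-port MEM/MUL
c4: i5 mul.MUL  no-port MUL/MEM
c5: i6 st.MEM  no-port MEM/MUL
c6: i7/i8 mul.MUL+beq.BR  dual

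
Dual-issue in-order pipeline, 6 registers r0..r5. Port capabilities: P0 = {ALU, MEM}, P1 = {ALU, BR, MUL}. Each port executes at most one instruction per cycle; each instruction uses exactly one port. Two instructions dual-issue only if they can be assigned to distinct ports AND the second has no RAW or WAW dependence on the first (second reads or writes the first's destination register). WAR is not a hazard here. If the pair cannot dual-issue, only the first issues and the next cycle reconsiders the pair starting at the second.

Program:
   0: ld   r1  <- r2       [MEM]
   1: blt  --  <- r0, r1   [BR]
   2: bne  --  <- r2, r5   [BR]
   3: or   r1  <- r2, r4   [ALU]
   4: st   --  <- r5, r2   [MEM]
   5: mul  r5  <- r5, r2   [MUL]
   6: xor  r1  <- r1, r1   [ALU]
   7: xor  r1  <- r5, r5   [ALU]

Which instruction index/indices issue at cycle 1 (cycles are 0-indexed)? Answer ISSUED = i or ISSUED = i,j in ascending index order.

  cy0 -> i0 (ld.MEM) RAW r1
  cy1 -> i1 (blt.BR) no-port BR/BR
  cy2 -> i2,i3 (bne.BR;or.ALU) pair
  cy3 -> i4,i5 (st.MEM;mul.MUL) pair
  cy4 -> i6 (xor.ALU) WAW r1
  cy5 -> i7 (xor.ALU) tail

ISSUED = 1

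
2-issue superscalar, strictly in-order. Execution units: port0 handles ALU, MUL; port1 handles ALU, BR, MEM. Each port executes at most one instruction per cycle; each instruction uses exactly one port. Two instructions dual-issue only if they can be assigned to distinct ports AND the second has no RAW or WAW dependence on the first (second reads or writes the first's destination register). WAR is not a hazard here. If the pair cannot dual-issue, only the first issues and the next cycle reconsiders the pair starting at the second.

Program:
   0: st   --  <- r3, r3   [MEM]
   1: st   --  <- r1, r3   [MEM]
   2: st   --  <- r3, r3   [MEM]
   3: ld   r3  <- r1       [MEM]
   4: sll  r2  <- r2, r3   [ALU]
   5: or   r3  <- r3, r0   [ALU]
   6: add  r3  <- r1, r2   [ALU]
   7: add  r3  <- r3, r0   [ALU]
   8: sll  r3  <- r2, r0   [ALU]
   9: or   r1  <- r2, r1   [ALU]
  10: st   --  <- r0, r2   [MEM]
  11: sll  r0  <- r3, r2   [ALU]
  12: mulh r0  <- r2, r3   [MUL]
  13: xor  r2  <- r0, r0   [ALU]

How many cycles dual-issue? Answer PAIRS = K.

PAIRS = 3

[0] i0  st.MEM  -- no-port MEM/MEM
[1] i1  st.MEM  -- no-port MEM/MEM
[2] i2  st.MEM  -- no-port MEM/MEM
[3] i3  ld.MEM  -- RAW r3
[4] i4&i5  sll.ALU;or.ALU  -- 2-wide
[5] i6  add.ALU  -- RAW+WAW r3
[6] i7  add.ALU  -- WAW r3
[7] i8&i9  sll.ALU;or.ALU  -- 2-wide
[8] i10&i11  st.MEM;sll.ALU  -- 2-wide
[9] i12  mulh.MUL  -- RAW r0
[10] i13  xor.ALU  -- tail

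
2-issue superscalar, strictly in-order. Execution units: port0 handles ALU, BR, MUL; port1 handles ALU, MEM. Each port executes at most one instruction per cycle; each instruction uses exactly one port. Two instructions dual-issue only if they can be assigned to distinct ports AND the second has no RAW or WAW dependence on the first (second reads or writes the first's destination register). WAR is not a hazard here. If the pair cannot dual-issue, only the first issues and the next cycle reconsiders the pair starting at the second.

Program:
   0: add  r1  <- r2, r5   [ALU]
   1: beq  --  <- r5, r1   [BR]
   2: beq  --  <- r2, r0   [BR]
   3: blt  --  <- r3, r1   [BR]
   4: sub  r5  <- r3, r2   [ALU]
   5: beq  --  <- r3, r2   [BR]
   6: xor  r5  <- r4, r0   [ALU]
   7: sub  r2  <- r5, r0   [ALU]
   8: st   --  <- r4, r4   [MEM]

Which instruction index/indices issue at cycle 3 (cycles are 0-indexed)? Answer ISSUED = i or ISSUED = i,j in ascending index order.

0. add.ALU @i0  | RAW r1
1. beq.BR @i1  | no-port BR/BR
2. beq.BR @i2  | no-port BR/BR
3. blt.BR;sub.ALU @i3,i4  | pair
4. beq.BR;xor.ALU @i5,i6  | pair
5. sub.ALU;st.MEM @i7,i8  | pair

ISSUED = 3,4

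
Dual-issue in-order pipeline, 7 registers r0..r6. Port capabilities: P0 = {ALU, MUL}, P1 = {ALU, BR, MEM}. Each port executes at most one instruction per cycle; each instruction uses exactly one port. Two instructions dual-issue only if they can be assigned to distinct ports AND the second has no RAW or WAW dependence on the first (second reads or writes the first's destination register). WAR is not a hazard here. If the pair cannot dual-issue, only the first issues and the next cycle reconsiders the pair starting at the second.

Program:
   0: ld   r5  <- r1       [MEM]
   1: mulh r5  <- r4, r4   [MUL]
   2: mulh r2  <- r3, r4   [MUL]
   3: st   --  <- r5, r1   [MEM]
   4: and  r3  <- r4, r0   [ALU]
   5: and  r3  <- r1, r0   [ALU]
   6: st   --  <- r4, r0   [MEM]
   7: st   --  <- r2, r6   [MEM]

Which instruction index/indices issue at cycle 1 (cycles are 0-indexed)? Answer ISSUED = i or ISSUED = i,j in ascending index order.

[0] i0  ld  -- WAW r5
[1] i1  mulh  -- no-port MUL/MUL
[2] i2/i3  mulh st  -- 2-wide
[3] i4  and  -- WAW r3
[4] i5/i6  and st  -- 2-wide
[5] i7  st  -- tail

ISSUED = 1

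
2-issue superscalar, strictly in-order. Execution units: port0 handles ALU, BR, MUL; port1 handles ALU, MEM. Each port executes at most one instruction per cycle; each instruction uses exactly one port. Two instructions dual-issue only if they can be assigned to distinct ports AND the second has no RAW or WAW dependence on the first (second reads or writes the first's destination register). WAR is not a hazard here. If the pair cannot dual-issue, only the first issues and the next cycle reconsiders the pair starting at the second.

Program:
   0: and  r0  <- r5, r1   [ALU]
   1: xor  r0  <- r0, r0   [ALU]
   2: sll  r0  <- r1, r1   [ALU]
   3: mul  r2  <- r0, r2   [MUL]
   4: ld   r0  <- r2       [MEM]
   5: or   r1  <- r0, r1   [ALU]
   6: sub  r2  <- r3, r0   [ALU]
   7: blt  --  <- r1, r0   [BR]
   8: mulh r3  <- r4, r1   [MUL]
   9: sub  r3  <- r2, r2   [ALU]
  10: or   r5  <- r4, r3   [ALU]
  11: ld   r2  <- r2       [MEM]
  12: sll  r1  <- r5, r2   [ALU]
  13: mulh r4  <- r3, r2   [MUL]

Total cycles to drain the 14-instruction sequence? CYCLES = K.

CYCLES = 11

c0: i0 and  RAW+WAW r0
c1: i1 xor  WAW r0
c2: i2 sll  RAW r0
c3: i3 mul  RAW r2
c4: i4 ld  RAW r0
c5: i5+i6 or+sub  2-wide
c6: i7 blt  no-port BR/MUL
c7: i8 mulh  WAW r3
c8: i9 sub  RAW r3
c9: i10+i11 or+ld  2-wide
c10: i12+i13 sll+mulh  2-wide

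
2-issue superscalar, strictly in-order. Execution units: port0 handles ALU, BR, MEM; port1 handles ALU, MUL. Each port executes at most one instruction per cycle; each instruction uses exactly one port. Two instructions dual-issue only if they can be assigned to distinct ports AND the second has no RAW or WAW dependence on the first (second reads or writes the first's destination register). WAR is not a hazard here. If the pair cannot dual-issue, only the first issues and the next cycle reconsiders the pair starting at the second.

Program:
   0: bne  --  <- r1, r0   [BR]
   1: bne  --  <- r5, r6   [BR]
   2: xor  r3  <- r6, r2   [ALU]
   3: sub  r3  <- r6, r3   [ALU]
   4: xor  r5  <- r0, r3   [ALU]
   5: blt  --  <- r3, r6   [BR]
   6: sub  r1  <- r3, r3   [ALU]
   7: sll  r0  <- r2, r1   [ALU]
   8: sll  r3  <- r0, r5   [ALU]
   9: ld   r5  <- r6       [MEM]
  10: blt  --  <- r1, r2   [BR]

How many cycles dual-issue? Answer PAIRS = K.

#0 head=0: bne.BR i0 no-port BR/BR
#1 head=1: bne.BR;xor.ALU i1+i2 2-wide
#2 head=3: sub.ALU i3 RAW r3
#3 head=4: xor.ALU;blt.BR i4+i5 2-wide
#4 head=6: sub.ALU i6 RAW r1
#5 head=7: sll.ALU i7 RAW r0
#6 head=8: sll.ALU;ld.MEM i8+i9 2-wide
#7 head=10: blt.BR i10 tail

PAIRS = 3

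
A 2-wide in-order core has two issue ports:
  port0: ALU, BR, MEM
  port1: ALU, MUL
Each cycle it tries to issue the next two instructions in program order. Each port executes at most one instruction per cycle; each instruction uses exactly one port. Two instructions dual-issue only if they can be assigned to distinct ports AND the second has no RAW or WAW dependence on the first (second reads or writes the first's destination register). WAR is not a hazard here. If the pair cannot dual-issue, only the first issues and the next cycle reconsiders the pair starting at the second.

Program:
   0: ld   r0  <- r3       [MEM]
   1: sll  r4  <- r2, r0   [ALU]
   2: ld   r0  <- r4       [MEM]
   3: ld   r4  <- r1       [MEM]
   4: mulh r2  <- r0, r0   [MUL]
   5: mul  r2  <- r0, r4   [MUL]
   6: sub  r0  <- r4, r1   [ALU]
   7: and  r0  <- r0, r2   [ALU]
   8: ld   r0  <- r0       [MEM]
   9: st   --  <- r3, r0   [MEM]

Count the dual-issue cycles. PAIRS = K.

t=0 i0:ld ; RAW r0
t=1 i1:sll ; RAW r4
t=2 i2:ld ; no-port MEM/MEM
t=3 i3/i4:ld+mulh ; pair
t=4 i5/i6:mul+sub ; pair
t=5 i7:and ; RAW+WAW r0
t=6 i8:ld ; no-port MEM/MEM
t=7 i9:st ; tail

PAIRS = 2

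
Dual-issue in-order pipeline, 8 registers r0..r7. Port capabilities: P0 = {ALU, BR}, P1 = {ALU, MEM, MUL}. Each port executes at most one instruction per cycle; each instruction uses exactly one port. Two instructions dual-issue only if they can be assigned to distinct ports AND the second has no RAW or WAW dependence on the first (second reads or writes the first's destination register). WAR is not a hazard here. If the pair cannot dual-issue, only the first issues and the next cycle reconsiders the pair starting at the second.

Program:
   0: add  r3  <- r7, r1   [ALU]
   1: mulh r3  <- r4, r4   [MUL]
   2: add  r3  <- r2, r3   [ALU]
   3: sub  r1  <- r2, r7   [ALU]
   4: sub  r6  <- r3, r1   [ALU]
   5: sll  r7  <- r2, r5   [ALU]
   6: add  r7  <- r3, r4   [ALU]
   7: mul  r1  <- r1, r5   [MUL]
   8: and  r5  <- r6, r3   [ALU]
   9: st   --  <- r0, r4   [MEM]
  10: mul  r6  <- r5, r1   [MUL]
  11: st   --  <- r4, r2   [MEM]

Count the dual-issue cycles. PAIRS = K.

t=0 i0:add.ALU ; WAW r3
t=1 i1:mulh.MUL ; RAW+WAW r3
t=2 i2/i3:add.ALU sub.ALU ; pair
t=3 i4/i5:sub.ALU sll.ALU ; pair
t=4 i6/i7:add.ALU mul.MUL ; pair
t=5 i8/i9:and.ALU st.MEM ; pair
t=6 i10:mul.MUL ; no-port MUL/MEM
t=7 i11:st.MEM ; tail

PAIRS = 4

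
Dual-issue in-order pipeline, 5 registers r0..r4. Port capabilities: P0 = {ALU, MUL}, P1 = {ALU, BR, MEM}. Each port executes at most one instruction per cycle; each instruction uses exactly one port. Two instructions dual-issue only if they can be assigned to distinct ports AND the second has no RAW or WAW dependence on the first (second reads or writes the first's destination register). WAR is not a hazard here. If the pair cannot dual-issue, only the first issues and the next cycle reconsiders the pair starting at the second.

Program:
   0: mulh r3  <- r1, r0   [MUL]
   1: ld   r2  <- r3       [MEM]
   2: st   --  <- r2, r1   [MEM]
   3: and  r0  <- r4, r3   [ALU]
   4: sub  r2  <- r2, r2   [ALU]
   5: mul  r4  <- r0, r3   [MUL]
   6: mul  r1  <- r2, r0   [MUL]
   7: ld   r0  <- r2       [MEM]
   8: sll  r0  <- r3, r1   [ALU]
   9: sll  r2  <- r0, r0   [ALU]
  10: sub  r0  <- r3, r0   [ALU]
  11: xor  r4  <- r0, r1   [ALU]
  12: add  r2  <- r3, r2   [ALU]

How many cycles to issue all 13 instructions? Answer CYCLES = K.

CYCLES = 8

c0: i0 mulh  RAW r3
c1: i1 ld  no-port MEM/MEM
c2: i2,i3 st and  pair
c3: i4,i5 sub mul  pair
c4: i6,i7 mul ld  pair
c5: i8 sll  RAW r0
c6: i9,i10 sll sub  pair
c7: i11,i12 xor add  pair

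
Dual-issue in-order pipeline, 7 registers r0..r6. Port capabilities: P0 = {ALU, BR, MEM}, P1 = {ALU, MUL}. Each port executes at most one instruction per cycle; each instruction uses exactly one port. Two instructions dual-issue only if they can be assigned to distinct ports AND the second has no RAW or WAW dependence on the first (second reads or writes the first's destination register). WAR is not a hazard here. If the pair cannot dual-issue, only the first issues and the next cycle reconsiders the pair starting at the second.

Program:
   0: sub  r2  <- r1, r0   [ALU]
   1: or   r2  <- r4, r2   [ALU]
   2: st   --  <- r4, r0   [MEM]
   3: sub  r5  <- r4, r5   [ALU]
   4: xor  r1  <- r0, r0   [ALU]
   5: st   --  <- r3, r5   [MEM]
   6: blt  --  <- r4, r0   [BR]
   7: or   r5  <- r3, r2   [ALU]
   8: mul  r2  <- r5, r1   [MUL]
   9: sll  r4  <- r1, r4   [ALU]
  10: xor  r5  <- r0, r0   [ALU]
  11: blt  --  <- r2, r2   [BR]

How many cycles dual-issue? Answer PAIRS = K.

PAIRS = 5

t=0 i0:sub.ALU ; RAW+WAW r2
t=1 i1,i2:or.ALU+st.MEM ; 2-wide
t=2 i3,i4:sub.ALU+xor.ALU ; 2-wide
t=3 i5:st.MEM ; no-port MEM/BR
t=4 i6,i7:blt.BR+or.ALU ; 2-wide
t=5 i8,i9:mul.MUL+sll.ALU ; 2-wide
t=6 i10,i11:xor.ALU+blt.BR ; 2-wide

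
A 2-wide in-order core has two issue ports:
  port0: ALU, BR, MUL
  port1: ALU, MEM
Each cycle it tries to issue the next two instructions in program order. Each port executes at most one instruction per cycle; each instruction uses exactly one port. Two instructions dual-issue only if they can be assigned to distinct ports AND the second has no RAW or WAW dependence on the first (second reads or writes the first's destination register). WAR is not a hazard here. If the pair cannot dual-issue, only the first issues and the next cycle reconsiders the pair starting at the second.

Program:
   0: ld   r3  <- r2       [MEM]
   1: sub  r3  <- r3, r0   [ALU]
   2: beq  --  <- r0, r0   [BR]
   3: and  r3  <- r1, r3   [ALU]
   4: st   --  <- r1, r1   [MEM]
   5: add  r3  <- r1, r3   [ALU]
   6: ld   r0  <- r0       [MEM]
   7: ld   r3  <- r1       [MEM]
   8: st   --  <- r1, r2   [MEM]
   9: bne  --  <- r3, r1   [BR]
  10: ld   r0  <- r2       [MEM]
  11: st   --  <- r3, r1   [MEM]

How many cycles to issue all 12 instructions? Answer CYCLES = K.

c0: i0 ld  RAW+WAW r3
c1: i1,i2 sub/beq  2-wide
c2: i3,i4 and/st  2-wide
c3: i5,i6 add/ld  2-wide
c4: i7 ld  no-port MEM/MEM
c5: i8,i9 st/bne  2-wide
c6: i10 ld  no-port MEM/MEM
c7: i11 st  tail

CYCLES = 8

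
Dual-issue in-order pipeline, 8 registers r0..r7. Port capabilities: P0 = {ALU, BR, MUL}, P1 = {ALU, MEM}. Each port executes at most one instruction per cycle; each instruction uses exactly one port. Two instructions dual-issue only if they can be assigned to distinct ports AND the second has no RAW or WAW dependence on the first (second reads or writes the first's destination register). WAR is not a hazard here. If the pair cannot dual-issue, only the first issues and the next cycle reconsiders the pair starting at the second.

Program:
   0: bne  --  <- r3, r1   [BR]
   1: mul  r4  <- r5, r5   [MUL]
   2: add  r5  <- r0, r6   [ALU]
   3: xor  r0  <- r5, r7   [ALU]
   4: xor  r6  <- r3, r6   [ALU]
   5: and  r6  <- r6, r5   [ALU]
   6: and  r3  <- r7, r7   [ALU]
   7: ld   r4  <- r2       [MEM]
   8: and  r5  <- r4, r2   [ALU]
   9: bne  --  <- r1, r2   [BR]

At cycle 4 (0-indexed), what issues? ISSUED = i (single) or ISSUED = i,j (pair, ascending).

ISSUED = 7

[0] i0  bne.BR  -- no-port BR/MUL
[1] i1&i2  mul.MUL add.ALU  -- dual
[2] i3&i4  xor.ALU xor.ALU  -- dual
[3] i5&i6  and.ALU and.ALU  -- dual
[4] i7  ld.MEM  -- RAW r4
[5] i8&i9  and.ALU bne.BR  -- dual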